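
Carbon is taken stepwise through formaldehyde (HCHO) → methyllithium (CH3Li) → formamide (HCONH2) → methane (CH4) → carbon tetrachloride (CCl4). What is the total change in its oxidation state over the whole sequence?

Carbon oxidation states along the series — formaldehyde: 0, methyllithium: -4, formamide: +2, methane: -4, carbon tetrachloride: +4.
Net change = +4 − (0) = +4.

+4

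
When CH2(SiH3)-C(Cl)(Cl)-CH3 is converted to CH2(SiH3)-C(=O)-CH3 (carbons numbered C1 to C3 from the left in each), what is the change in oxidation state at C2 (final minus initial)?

Before: C2 has 2 bonds to C, 2 bonds to Cl → oxidation state +2.
After: C2 has 2 bonds to C, 2 bonds to O → oxidation state +2.
Δ = +2 − (+2) = 0, so no net redox change at C2.

0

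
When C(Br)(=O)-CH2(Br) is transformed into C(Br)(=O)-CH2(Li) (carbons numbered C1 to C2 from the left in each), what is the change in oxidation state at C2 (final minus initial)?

Before: C2 has 1 bond to C, 2 bonds to H, 1 bond to Br → oxidation state -1.
After: C2 has 1 bond to C, 2 bonds to H, 1 bond to Li → oxidation state -3.
Δ = -3 − (-1) = -2, so this is a reduction at C2.

-2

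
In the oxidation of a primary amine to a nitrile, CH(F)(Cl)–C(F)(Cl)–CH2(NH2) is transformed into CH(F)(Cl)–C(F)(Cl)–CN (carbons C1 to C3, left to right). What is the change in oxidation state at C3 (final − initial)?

Before: C3 has 1 bond to C, 2 bonds to H, 1 bond to N → oxidation state -1.
After: C3 has 1 bond to C, 3 bonds to N → oxidation state +3.
Δ = +3 − (-1) = +4, so this is an oxidation at C3.

+4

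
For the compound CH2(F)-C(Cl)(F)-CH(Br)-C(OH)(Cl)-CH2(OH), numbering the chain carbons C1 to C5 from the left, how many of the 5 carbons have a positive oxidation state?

Assign +1 per bond to O/N/halogen, −1 per bond to H or an electropositive element, and 0 per bond to carbon. Tallying each carbon:
C1: 1C, 2H, 1F → 0 − 2 + 1 = -1
C2: 2C, 1F, 1Cl → 0 + 1 + 1 = +2
C3: 2C, 1H, 1Br → 0 − 1 + 1 = 0
C4: 2C, 1O, 1Cl → 0 + 1 + 1 = +2
C5: 1C, 2H, 1O → 0 − 2 + 1 = -1
2 carbons (C2, C4) meet the condition.

2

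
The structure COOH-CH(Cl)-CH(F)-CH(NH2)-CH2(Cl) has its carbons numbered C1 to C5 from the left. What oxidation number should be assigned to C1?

C1 has one bond to C (0), one bond to O (+1), a double bond to O (2×+1 = +2).
Oxidation state = 0 + 1 + 2 = +3.

+3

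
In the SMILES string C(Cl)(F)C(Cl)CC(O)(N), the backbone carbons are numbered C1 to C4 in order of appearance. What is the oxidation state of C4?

+1

Bonds to more-electronegative neighbours contribute +1 each, bonds to H or metals contribute −1 each, and C–C bonds contribute 0.
C4 has one bond to C (0), one bond to O (+1), one bond to H (-1), one bond to N (+1).
Oxidation state = 0 + 1 − 1 + 1 = +1.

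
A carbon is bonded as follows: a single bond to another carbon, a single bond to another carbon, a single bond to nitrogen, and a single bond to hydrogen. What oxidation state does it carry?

The carbon has one bond to C (0), one bond to C (0), one bond to H (-1), one bond to N (+1).
Oxidation state = 0 + 0 − 1 + 1 = 0.

0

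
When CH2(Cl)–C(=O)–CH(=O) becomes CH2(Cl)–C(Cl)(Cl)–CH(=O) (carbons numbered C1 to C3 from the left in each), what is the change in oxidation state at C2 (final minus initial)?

0

Before: C2 has 2 bonds to C, 2 bonds to O → oxidation state +2.
After: C2 has 2 bonds to C, 2 bonds to Cl → oxidation state +2.
Δ = +2 − (+2) = 0, so no net redox change at C2.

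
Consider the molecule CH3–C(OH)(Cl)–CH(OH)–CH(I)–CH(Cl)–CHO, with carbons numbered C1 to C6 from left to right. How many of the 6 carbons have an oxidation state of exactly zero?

Tallying each carbon's bonds:
C1: 1C, 3H → 0 − 3 = -3
C2: 2C, 1O, 1Cl → 0 + 1 + 1 = +2
C3: 2C, 1H, 1O → 0 − 1 + 1 = 0
C4: 2C, 1H, 1I → 0 − 1 + 1 = 0
C5: 2C, 1H, 1Cl → 0 − 1 + 1 = 0
C6: 1C, 1H, 2O → 0 − 1 + 2 = +1
3 carbons (C3, C4, C5) meet the condition.

3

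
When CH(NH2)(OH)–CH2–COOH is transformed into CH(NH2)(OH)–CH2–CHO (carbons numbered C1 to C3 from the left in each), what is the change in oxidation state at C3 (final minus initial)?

Before: C3 has 1 bond to C, 3 bonds to O → oxidation state +3.
After: C3 has 1 bond to C, 1 bond to H, 2 bonds to O → oxidation state +1.
Δ = +1 − (+3) = -2, so this is a reduction at C3.

-2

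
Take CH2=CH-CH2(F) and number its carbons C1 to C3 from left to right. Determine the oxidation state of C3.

Count +1 for every bond to an atom more electronegative than carbon and −1 for every bond to one less electronegative; C–C bonds are 0.
C3 has one bond to C (0), one bond to H (-1), one bond to H (-1), one bond to F (+1).
Oxidation state = 0 − 1 − 1 + 1 = -1.

-1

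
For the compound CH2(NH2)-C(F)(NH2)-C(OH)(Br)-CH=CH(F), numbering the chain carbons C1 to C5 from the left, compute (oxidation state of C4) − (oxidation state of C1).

C4: 3C, 1H → 0 − 1 = -1
C1: 1C, 2H, 1N → 0 − 2 + 1 = -1
Difference: -1 − (-1) = 0.

0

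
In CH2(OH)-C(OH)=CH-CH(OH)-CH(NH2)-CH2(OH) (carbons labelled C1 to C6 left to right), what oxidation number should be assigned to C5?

C5 has one bond to C (0), one bond to C (0), one bond to H (-1), one bond to N (+1).
Oxidation state = 0 + 0 − 1 + 1 = 0.

0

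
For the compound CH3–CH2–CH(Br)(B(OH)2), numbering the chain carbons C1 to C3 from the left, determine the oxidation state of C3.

C3 has one bond to C (0), one bond to Br (+1), one bond to B (-1), one bond to H (-1).
Oxidation state = 0 + 1 − 1 − 1 = -1.

-1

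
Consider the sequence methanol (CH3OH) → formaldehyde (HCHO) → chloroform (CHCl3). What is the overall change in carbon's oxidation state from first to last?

+4

Carbon oxidation states along the series — methanol: -2, formaldehyde: 0, chloroform: +2.
Net change = +2 − (-2) = +4.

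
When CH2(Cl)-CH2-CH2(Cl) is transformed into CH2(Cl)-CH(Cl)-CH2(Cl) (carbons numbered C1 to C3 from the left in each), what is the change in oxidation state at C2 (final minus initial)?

+2

Before: C2 has 2 bonds to C, 2 bonds to H → oxidation state -2.
After: C2 has 2 bonds to C, 1 bond to H, 1 bond to Cl → oxidation state 0.
Δ = 0 − (-2) = +2, so this is an oxidation at C2.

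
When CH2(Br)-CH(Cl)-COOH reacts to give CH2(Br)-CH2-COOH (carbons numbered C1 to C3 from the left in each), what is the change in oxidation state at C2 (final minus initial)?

Before: C2 has 2 bonds to C, 1 bond to H, 1 bond to Cl → oxidation state 0.
After: C2 has 2 bonds to C, 2 bonds to H → oxidation state -2.
Δ = -2 − (0) = -2, so this is a reduction at C2.

-2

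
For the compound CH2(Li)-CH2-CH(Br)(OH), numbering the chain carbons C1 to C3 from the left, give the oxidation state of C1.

Count +1 for every bond to an atom more electronegative than carbon and −1 for every bond to one less electronegative; C–C bonds are 0.
C1 has one bond to C (0), one bond to Li (-1), one bond to H (-1), one bond to H (-1).
Oxidation state = 0 − 1 − 1 − 1 = -3.

-3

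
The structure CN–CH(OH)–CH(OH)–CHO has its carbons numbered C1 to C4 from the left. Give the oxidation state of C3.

Count +1 for every bond to an atom more electronegative than carbon and −1 for every bond to one less electronegative; C–C bonds are 0.
C3 has one bond to C (0), one bond to C (0), one bond to H (-1), one bond to O (+1).
Oxidation state = 0 + 0 − 1 + 1 = 0.

0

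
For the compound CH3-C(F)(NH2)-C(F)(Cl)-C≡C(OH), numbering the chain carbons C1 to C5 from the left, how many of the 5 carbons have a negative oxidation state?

1

Bonds to more-electronegative neighbours contribute +1 each, bonds to H or metals contribute −1 each, and C–C bonds contribute 0. Tallying each carbon:
C1: 1C, 3H → 0 − 3 = -3
C2: 2C, 1N, 1F → 0 + 1 + 1 = +2
C3: 2C, 1F, 1Cl → 0 + 1 + 1 = +2
C4: 4C → 0 = 0
C5: 3C, 1O → 0 + 1 = +1
1 carbon (C1) meets the condition.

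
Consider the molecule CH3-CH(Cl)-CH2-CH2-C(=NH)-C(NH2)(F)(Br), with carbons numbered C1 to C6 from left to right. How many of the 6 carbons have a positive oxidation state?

2

Tallying each carbon's bonds:
C1: 1C, 3H → 0 − 3 = -3
C2: 2C, 1H, 1Cl → 0 − 1 + 1 = 0
C3: 2C, 2H → 0 − 2 = -2
C4: 2C, 2H → 0 − 2 = -2
C5: 2C, 2N → 0 + 2 = +2
C6: 1C, 1N, 1F, 1Br → 0 + 1 + 1 + 1 = +3
2 carbons (C5, C6) meet the condition.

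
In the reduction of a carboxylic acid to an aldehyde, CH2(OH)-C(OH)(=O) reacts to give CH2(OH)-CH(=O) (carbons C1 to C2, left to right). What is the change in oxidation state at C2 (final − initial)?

Before: C2 has 1 bond to C, 3 bonds to O → oxidation state +3.
After: C2 has 1 bond to C, 1 bond to H, 2 bonds to O → oxidation state +1.
Δ = +1 − (+3) = -2, so this is a reduction at C2.

-2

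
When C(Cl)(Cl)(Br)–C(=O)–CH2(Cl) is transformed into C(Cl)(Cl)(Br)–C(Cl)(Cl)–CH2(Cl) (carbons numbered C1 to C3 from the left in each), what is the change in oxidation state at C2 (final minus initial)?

0

Before: C2 has 2 bonds to C, 2 bonds to O → oxidation state +2.
After: C2 has 2 bonds to C, 2 bonds to Cl → oxidation state +2.
Δ = +2 − (+2) = 0, so no net redox change at C2.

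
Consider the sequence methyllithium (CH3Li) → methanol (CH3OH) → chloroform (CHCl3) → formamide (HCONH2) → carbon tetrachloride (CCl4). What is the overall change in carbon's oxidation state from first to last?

Carbon oxidation states along the series — methyllithium: -4, methanol: -2, chloroform: +2, formamide: +2, carbon tetrachloride: +4.
Net change = +4 − (-4) = +8.

+8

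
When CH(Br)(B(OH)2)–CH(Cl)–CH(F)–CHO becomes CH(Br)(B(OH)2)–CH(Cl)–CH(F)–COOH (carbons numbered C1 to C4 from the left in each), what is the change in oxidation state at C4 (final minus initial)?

Before: C4 has 1 bond to C, 1 bond to H, 2 bonds to O → oxidation state +1.
After: C4 has 1 bond to C, 3 bonds to O → oxidation state +3.
Δ = +3 − (+1) = +2, so this is an oxidation at C4.

+2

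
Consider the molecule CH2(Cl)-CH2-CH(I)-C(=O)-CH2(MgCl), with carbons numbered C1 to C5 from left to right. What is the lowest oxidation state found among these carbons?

-3

Assign +1 per bond to O/N/halogen, −1 per bond to H or an electropositive element, and 0 per bond to carbon. Tallying each carbon:
C1: 1C, 2H, 1Cl → 0 − 2 + 1 = -1
C2: 2C, 2H → 0 − 2 = -2
C3: 2C, 1H, 1I → 0 − 1 + 1 = 0
C4: 2C, 2O → 0 + 2 = +2
C5: 1C, 2H, 1Mg → 0 − 2 − 1 = -3
The lowest value is -3.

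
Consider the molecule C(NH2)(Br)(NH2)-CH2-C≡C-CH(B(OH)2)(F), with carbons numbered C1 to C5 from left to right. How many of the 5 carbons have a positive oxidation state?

1

Count +1 for every bond to an atom more electronegative than carbon and −1 for every bond to one less electronegative; C–C bonds are 0. Tallying each carbon:
C1: 1C, 2N, 1Br → 0 + 2 + 1 = +3
C2: 2C, 2H → 0 − 2 = -2
C3: 4C → 0 = 0
C4: 4C → 0 = 0
C5: 1C, 1H, 1F, 1B → 0 − 1 + 1 − 1 = -1
1 carbon (C1) meets the condition.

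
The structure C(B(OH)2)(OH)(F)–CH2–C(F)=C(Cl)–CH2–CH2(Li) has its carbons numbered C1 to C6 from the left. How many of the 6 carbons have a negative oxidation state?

Each bond to a more electronegative atom (O, N, halogen) counts +1, each bond to a less electronegative atom (H, metal, B, Si) counts −1, and each C–C bond counts 0. Tallying each carbon:
C1: 1C, 1O, 1F, 1B → 0 + 1 + 1 − 1 = +1
C2: 2C, 2H → 0 − 2 = -2
C3: 3C, 1F → 0 + 1 = +1
C4: 3C, 1Cl → 0 + 1 = +1
C5: 2C, 2H → 0 − 2 = -2
C6: 1C, 2H, 1Li → 0 − 2 − 1 = -3
3 carbons (C2, C5, C6) meet the condition.

3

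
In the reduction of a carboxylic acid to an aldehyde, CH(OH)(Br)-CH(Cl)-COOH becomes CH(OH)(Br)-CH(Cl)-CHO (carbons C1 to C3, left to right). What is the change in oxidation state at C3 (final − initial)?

-2

Before: C3 has 1 bond to C, 3 bonds to O → oxidation state +3.
After: C3 has 1 bond to C, 1 bond to H, 2 bonds to O → oxidation state +1.
Δ = +1 − (+3) = -2, so this is a reduction at C3.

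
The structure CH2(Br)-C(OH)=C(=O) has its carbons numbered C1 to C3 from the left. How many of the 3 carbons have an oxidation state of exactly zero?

0

Tallying each carbon's bonds:
C1: 1C, 2H, 1Br → 0 − 2 + 1 = -1
C2: 3C, 1O → 0 + 1 = +1
C3: 2C, 2O → 0 + 2 = +2
0 carbons meet the condition.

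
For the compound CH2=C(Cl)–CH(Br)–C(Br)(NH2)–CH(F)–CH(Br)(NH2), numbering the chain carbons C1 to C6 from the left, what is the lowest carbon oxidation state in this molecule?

-2

Bonds to more-electronegative neighbours contribute +1 each, bonds to H or metals contribute −1 each, and C–C bonds contribute 0. Tallying each carbon:
C1: 2C, 2H → 0 − 2 = -2
C2: 3C, 1Cl → 0 + 1 = +1
C3: 2C, 1H, 1Br → 0 − 1 + 1 = 0
C4: 2C, 1N, 1Br → 0 + 1 + 1 = +2
C5: 2C, 1H, 1F → 0 − 1 + 1 = 0
C6: 1C, 1H, 1N, 1Br → 0 − 1 + 1 + 1 = +1
The lowest value is -2.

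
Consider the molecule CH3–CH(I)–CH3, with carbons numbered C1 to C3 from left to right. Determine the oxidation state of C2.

C2 has one bond to C (0), one bond to C (0), one bond to I (+1), one bond to H (-1).
Oxidation state = 0 + 0 + 1 − 1 = 0.

0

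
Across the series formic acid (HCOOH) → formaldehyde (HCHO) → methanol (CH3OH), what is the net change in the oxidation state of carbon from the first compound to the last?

Carbon oxidation states along the series — formic acid: +2, formaldehyde: 0, methanol: -2.
Net change = -2 − (+2) = -4.

-4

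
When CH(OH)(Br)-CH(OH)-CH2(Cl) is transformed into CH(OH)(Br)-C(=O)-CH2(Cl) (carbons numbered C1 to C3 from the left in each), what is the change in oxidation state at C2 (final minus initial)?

Before: C2 has 2 bonds to C, 1 bond to H, 1 bond to O → oxidation state 0.
After: C2 has 2 bonds to C, 2 bonds to O → oxidation state +2.
Δ = +2 − (0) = +2, so this is an oxidation at C2.

+2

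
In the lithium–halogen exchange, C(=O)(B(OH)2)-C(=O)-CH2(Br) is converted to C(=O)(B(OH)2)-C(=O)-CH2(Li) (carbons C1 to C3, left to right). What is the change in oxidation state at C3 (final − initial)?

Before: C3 has 1 bond to C, 2 bonds to H, 1 bond to Br → oxidation state -1.
After: C3 has 1 bond to C, 2 bonds to H, 1 bond to Li → oxidation state -3.
Δ = -3 − (-1) = -2, so this is a reduction at C3.

-2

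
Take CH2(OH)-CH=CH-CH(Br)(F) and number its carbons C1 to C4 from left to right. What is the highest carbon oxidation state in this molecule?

Assign +1 per bond to O/N/halogen, −1 per bond to H or an electropositive element, and 0 per bond to carbon. Tallying each carbon:
C1: 1C, 2H, 1O → 0 − 2 + 1 = -1
C2: 3C, 1H → 0 − 1 = -1
C3: 3C, 1H → 0 − 1 = -1
C4: 1C, 1H, 1F, 1Br → 0 − 1 + 1 + 1 = +1
The highest value is +1.

+1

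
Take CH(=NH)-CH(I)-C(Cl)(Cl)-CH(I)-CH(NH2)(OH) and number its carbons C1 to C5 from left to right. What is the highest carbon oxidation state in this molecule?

+2

Bonds to more-electronegative neighbours contribute +1 each, bonds to H or metals contribute −1 each, and C–C bonds contribute 0. Tallying each carbon:
C1: 1C, 1H, 2N → 0 − 1 + 2 = +1
C2: 2C, 1H, 1I → 0 − 1 + 1 = 0
C3: 2C, 2Cl → 0 + 2 = +2
C4: 2C, 1H, 1I → 0 − 1 + 1 = 0
C5: 1C, 1H, 1O, 1N → 0 − 1 + 1 + 1 = +1
The highest value is +2.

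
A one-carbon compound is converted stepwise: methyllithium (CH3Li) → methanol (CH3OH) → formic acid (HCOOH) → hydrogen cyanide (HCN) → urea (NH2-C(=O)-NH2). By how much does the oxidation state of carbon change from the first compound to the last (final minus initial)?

Carbon oxidation states along the series — methyllithium: -4, methanol: -2, formic acid: +2, hydrogen cyanide: +2, urea: +4.
Net change = +4 − (-4) = +8.

+8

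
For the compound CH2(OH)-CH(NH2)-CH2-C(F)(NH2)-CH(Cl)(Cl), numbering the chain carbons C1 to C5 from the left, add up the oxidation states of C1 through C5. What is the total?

Count +1 for every bond to an atom more electronegative than carbon and −1 for every bond to one less electronegative; C–C bonds are 0. Tallying each carbon:
C1: 1C, 2H, 1O → 0 − 2 + 1 = -1
C2: 2C, 1H, 1N → 0 − 1 + 1 = 0
C3: 2C, 2H → 0 − 2 = -2
C4: 2C, 1N, 1F → 0 + 1 + 1 = +2
C5: 1C, 1H, 2Cl → 0 − 1 + 2 = +1
Sum = -1 + 0 − 2 + 2 + 1 = 0.

0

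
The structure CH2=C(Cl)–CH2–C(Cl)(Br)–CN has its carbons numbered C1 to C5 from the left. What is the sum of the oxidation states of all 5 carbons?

+2

Assign +1 per bond to O/N/halogen, −1 per bond to H or an electropositive element, and 0 per bond to carbon. Tallying each carbon:
C1: 2C, 2H → 0 − 2 = -2
C2: 3C, 1Cl → 0 + 1 = +1
C3: 2C, 2H → 0 − 2 = -2
C4: 2C, 1Cl, 1Br → 0 + 1 + 1 = +2
C5: 1C, 3N → 0 + 3 = +3
Sum = -2 + 1 − 2 + 2 + 3 = +2.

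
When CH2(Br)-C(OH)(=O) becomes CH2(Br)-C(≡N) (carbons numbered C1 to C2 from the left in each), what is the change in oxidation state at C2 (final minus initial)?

0

Before: C2 has 1 bond to C, 3 bonds to O → oxidation state +3.
After: C2 has 1 bond to C, 3 bonds to N → oxidation state +3.
Δ = +3 − (+3) = 0, so no net redox change at C2.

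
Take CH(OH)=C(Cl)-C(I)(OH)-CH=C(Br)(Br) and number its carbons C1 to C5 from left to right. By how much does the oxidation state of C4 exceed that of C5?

C4: 3C, 1H → 0 − 1 = -1
C5: 2C, 2Br → 0 + 2 = +2
Difference: -1 − (+2) = -3.

-3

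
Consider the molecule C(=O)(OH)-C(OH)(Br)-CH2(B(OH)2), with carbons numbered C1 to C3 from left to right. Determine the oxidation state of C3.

Count +1 for every bond to an atom more electronegative than carbon and −1 for every bond to one less electronegative; C–C bonds are 0.
C3 has one bond to C (0), one bond to H (-1), one bond to H (-1), one bond to B (-1).
Oxidation state = 0 − 1 − 1 − 1 = -3.

-3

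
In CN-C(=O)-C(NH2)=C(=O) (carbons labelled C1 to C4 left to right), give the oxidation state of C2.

Assign +1 per bond to O/N/halogen, −1 per bond to H or an electropositive element, and 0 per bond to carbon.
C2 has one bond to C (0), one bond to C (0), a double bond to O (2×+1 = +2).
Oxidation state = 0 + 0 + 2 = +2.

+2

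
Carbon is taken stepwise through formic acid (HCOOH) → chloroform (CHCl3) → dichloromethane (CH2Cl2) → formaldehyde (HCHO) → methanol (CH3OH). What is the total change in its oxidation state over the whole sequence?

Carbon oxidation states along the series — formic acid: +2, chloroform: +2, dichloromethane: 0, formaldehyde: 0, methanol: -2.
Net change = -2 − (+2) = -4.

-4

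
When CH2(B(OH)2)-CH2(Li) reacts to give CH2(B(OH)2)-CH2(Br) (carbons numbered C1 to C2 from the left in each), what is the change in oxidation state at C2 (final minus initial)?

+2

Before: C2 has 1 bond to C, 2 bonds to H, 1 bond to Li → oxidation state -3.
After: C2 has 1 bond to C, 2 bonds to H, 1 bond to Br → oxidation state -1.
Δ = -1 − (-3) = +2, so this is an oxidation at C2.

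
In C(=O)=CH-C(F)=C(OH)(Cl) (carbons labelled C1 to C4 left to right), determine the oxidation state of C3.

+1

C3 has one bond to C (0), a double bond to C (2×0 = 0), one bond to F (+1).
Oxidation state = 0 + 0 + 1 = +1.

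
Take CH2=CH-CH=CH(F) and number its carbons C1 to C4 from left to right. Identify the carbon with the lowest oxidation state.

C1

Tallying each carbon's bonds:
C1: 2C, 2H → 0 − 2 = -2
C2: 3C, 1H → 0 − 1 = -1
C3: 3C, 1H → 0 − 1 = -1
C4: 2C, 1H, 1F → 0 − 1 + 1 = 0
The most reduced carbon is C1 at -2.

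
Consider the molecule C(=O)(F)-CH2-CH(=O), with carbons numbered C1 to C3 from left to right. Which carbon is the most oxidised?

Tallying each carbon's bonds:
C1: 1C, 2O, 1F → 0 + 2 + 1 = +3
C2: 2C, 2H → 0 − 2 = -2
C3: 1C, 1H, 2O → 0 − 1 + 2 = +1
The most oxidised carbon is C1 at +3.

C1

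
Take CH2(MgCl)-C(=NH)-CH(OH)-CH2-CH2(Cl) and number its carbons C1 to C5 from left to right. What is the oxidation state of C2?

Each bond to a more electronegative atom (O, N, halogen) counts +1, each bond to a less electronegative atom (H, metal, B, Si) counts −1, and each C–C bond counts 0.
C2 has one bond to C (0), one bond to C (0), a double bond to N (2×+1 = +2).
Oxidation state = 0 + 0 + 2 = +2.

+2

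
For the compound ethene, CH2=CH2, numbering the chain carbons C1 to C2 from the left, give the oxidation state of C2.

C2 has one bond to H (-1), one bond to H (-1), a double bond to C (2×0 = 0).
Oxidation state = -1 − 1 + 0 = -2.

-2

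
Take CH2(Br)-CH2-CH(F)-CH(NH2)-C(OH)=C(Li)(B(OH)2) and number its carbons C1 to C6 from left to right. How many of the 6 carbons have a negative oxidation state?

3

Tallying each carbon's bonds:
C1: 1C, 2H, 1Br → 0 − 2 + 1 = -1
C2: 2C, 2H → 0 − 2 = -2
C3: 2C, 1H, 1F → 0 − 1 + 1 = 0
C4: 2C, 1H, 1N → 0 − 1 + 1 = 0
C5: 3C, 1O → 0 + 1 = +1
C6: 2C, 1Li, 1B → 0 − 1 − 1 = -2
3 carbons (C1, C2, C6) meet the condition.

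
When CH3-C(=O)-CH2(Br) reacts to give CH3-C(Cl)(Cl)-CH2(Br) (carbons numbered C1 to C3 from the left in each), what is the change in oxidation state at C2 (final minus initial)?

0

Before: C2 has 2 bonds to C, 2 bonds to O → oxidation state +2.
After: C2 has 2 bonds to C, 2 bonds to Cl → oxidation state +2.
Δ = +2 − (+2) = 0, so no net redox change at C2.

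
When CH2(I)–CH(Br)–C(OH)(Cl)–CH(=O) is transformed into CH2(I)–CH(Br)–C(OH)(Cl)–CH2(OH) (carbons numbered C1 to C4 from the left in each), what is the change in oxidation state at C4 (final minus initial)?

-2

Before: C4 has 1 bond to C, 1 bond to H, 2 bonds to O → oxidation state +1.
After: C4 has 1 bond to C, 2 bonds to H, 1 bond to O → oxidation state -1.
Δ = -1 − (+1) = -2, so this is a reduction at C4.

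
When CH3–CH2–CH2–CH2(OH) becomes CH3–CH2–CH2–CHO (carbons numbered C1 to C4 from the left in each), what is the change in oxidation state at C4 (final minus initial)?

+2

Before: C4 has 1 bond to C, 2 bonds to H, 1 bond to O → oxidation state -1.
After: C4 has 1 bond to C, 1 bond to H, 2 bonds to O → oxidation state +1.
Δ = +1 − (-1) = +2, so this is an oxidation at C4.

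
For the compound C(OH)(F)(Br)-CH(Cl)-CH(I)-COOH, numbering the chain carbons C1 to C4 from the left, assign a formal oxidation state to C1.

+3

C1 has one bond to C (0), one bond to O (+1), one bond to F (+1), one bond to Br (+1).
Oxidation state = 0 + 1 + 1 + 1 = +3.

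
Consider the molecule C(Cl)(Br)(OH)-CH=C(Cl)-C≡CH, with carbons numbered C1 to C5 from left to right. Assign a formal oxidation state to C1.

+3

C1 has one bond to C (0), one bond to Cl (+1), one bond to Br (+1), one bond to O (+1).
Oxidation state = 0 + 1 + 1 + 1 = +3.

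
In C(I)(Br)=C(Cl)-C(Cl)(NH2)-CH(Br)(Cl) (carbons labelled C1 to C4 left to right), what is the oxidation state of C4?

Bonds to more-electronegative neighbours contribute +1 each, bonds to H or metals contribute −1 each, and C–C bonds contribute 0.
C4 has one bond to C (0), one bond to H (-1), one bond to Br (+1), one bond to Cl (+1).
Oxidation state = 0 − 1 + 1 + 1 = +1.

+1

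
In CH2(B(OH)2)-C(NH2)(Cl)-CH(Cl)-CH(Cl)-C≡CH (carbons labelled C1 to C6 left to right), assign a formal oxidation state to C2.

+2

Each bond to a more electronegative atom (O, N, halogen) counts +1, each bond to a less electronegative atom (H, metal, B, Si) counts −1, and each C–C bond counts 0.
C2 has one bond to C (0), one bond to C (0), one bond to N (+1), one bond to Cl (+1).
Oxidation state = 0 + 0 + 1 + 1 = +2.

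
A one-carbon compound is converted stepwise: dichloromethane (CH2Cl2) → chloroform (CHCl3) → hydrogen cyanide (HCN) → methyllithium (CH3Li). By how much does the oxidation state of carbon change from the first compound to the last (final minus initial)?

-4

Carbon oxidation states along the series — dichloromethane: 0, chloroform: +2, hydrogen cyanide: +2, methyllithium: -4.
Net change = -4 − (0) = -4.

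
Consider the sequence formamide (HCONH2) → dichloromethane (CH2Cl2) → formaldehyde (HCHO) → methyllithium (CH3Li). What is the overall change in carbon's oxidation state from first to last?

-6

Carbon oxidation states along the series — formamide: +2, dichloromethane: 0, formaldehyde: 0, methyllithium: -4.
Net change = -4 − (+2) = -6.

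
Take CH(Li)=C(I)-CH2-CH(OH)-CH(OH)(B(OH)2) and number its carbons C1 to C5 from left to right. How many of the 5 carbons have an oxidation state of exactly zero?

Tallying each carbon's bonds:
C1: 2C, 1H, 1Li → 0 − 1 − 1 = -2
C2: 3C, 1I → 0 + 1 = +1
C3: 2C, 2H → 0 − 2 = -2
C4: 2C, 1H, 1O → 0 − 1 + 1 = 0
C5: 1C, 1H, 1O, 1B → 0 − 1 + 1 − 1 = -1
1 carbon (C4) meets the condition.

1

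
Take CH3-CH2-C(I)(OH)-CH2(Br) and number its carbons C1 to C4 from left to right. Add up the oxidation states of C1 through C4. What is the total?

Assign +1 per bond to O/N/halogen, −1 per bond to H or an electropositive element, and 0 per bond to carbon. Tallying each carbon:
C1: 1C, 3H → 0 − 3 = -3
C2: 2C, 2H → 0 − 2 = -2
C3: 2C, 1O, 1I → 0 + 1 + 1 = +2
C4: 1C, 2H, 1Br → 0 − 2 + 1 = -1
Sum = -3 − 2 + 2 − 1 = -4.

-4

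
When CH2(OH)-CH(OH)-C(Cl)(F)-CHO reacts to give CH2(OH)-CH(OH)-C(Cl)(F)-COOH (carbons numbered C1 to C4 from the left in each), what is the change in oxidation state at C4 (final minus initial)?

+2

Before: C4 has 1 bond to C, 1 bond to H, 2 bonds to O → oxidation state +1.
After: C4 has 1 bond to C, 3 bonds to O → oxidation state +3.
Δ = +3 − (+1) = +2, so this is an oxidation at C4.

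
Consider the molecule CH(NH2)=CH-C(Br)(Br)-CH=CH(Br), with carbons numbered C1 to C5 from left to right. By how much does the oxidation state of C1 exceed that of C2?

C1: 2C, 1H, 1N → 0 − 1 + 1 = 0
C2: 3C, 1H → 0 − 1 = -1
Difference: 0 − (-1) = +1.

+1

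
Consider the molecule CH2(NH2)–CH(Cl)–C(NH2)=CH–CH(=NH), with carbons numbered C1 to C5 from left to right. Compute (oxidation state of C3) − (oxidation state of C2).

C3: 3C, 1N → 0 + 1 = +1
C2: 2C, 1H, 1Cl → 0 − 1 + 1 = 0
Difference: +1 − (0) = +1.

+1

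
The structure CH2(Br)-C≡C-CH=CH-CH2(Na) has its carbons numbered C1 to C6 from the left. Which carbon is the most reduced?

Tallying each carbon's bonds:
C1: 1C, 2H, 1Br → 0 − 2 + 1 = -1
C2: 4C → 0 = 0
C3: 4C → 0 = 0
C4: 3C, 1H → 0 − 1 = -1
C5: 3C, 1H → 0 − 1 = -1
C6: 1C, 2H, 1Na → 0 − 2 − 1 = -3
The most reduced carbon is C6 at -3.

C6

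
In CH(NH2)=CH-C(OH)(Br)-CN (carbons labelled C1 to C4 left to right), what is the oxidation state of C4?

Each bond to a more electronegative atom (O, N, halogen) counts +1, each bond to a less electronegative atom (H, metal, B, Si) counts −1, and each C–C bond counts 0.
C4 has one bond to C (0), a triple bond to N (3×+1 = +3).
Oxidation state = 0 + 3 = +3.

+3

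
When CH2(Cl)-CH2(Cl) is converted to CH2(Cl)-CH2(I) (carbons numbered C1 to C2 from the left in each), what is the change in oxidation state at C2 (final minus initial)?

Before: C2 has 1 bond to C, 2 bonds to H, 1 bond to Cl → oxidation state -1.
After: C2 has 1 bond to C, 2 bonds to H, 1 bond to I → oxidation state -1.
Δ = -1 − (-1) = 0, so no net redox change at C2.

0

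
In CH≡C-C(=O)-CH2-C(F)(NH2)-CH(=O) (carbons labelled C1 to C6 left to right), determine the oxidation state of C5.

Count +1 for every bond to an atom more electronegative than carbon and −1 for every bond to one less electronegative; C–C bonds are 0.
C5 has one bond to C (0), one bond to C (0), one bond to F (+1), one bond to N (+1).
Oxidation state = 0 + 0 + 1 + 1 = +2.

+2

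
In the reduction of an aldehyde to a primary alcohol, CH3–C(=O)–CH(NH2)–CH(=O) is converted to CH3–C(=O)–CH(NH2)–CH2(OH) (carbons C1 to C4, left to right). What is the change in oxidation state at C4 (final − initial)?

Before: C4 has 1 bond to C, 1 bond to H, 2 bonds to O → oxidation state +1.
After: C4 has 1 bond to C, 2 bonds to H, 1 bond to O → oxidation state -1.
Δ = -1 − (+1) = -2, so this is a reduction at C4.

-2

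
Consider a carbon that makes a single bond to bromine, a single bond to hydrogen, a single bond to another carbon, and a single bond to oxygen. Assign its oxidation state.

+1

Assign +1 per bond to O/N/halogen, −1 per bond to H or an electropositive element, and 0 per bond to carbon.
The carbon has one bond to C (0), one bond to H (-1), one bond to Br (+1), one bond to O (+1).
Oxidation state = 0 − 1 + 1 + 1 = +1.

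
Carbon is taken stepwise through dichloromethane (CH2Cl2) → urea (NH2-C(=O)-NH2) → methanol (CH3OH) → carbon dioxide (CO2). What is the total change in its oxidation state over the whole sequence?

Carbon oxidation states along the series — dichloromethane: 0, urea: +4, methanol: -2, carbon dioxide: +4.
Net change = +4 − (0) = +4.

+4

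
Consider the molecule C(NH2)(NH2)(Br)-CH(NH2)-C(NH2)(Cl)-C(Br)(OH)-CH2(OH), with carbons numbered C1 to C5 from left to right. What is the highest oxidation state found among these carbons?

+3

Assign +1 per bond to O/N/halogen, −1 per bond to H or an electropositive element, and 0 per bond to carbon. Tallying each carbon:
C1: 1C, 2N, 1Br → 0 + 2 + 1 = +3
C2: 2C, 1H, 1N → 0 − 1 + 1 = 0
C3: 2C, 1N, 1Cl → 0 + 1 + 1 = +2
C4: 2C, 1O, 1Br → 0 + 1 + 1 = +2
C5: 1C, 2H, 1O → 0 − 2 + 1 = -1
The highest value is +3.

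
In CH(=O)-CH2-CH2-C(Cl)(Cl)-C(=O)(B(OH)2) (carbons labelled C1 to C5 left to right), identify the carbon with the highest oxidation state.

C4

Tallying each carbon's bonds:
C1: 1C, 1H, 2O → 0 − 1 + 2 = +1
C2: 2C, 2H → 0 − 2 = -2
C3: 2C, 2H → 0 − 2 = -2
C4: 2C, 2Cl → 0 + 2 = +2
C5: 1C, 2O, 1B → 0 + 2 − 1 = +1
The most oxidised carbon is C4 at +2.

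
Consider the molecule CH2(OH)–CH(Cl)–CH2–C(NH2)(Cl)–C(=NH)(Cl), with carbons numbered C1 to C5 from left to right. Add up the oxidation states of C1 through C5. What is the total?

Tallying each carbon's bonds:
C1: 1C, 2H, 1O → 0 − 2 + 1 = -1
C2: 2C, 1H, 1Cl → 0 − 1 + 1 = 0
C3: 2C, 2H → 0 − 2 = -2
C4: 2C, 1N, 1Cl → 0 + 1 + 1 = +2
C5: 1C, 2N, 1Cl → 0 + 2 + 1 = +3
Sum = -1 + 0 − 2 + 2 + 3 = +2.

+2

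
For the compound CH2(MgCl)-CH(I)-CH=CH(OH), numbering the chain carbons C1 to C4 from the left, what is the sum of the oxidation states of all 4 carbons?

Bonds to more-electronegative neighbours contribute +1 each, bonds to H or metals contribute −1 each, and C–C bonds contribute 0. Tallying each carbon:
C1: 1C, 2H, 1Mg → 0 − 2 − 1 = -3
C2: 2C, 1H, 1I → 0 − 1 + 1 = 0
C3: 3C, 1H → 0 − 1 = -1
C4: 2C, 1H, 1O → 0 − 1 + 1 = 0
Sum = -3 + 0 − 1 + 0 = -4.

-4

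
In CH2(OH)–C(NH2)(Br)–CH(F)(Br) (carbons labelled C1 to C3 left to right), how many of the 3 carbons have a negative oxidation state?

Each bond to a more electronegative atom (O, N, halogen) counts +1, each bond to a less electronegative atom (H, metal, B, Si) counts −1, and each C–C bond counts 0. Tallying each carbon:
C1: 1C, 2H, 1O → 0 − 2 + 1 = -1
C2: 2C, 1N, 1Br → 0 + 1 + 1 = +2
C3: 1C, 1H, 1F, 1Br → 0 − 1 + 1 + 1 = +1
1 carbon (C1) meets the condition.

1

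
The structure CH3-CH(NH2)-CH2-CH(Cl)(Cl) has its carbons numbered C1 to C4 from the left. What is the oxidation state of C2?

Assign +1 per bond to O/N/halogen, −1 per bond to H or an electropositive element, and 0 per bond to carbon.
C2 has one bond to C (0), one bond to C (0), one bond to H (-1), one bond to N (+1).
Oxidation state = 0 + 0 − 1 + 1 = 0.

0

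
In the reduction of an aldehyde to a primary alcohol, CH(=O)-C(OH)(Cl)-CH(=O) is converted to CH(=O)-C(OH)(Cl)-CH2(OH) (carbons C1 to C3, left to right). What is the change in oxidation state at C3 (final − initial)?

Before: C3 has 1 bond to C, 1 bond to H, 2 bonds to O → oxidation state +1.
After: C3 has 1 bond to C, 2 bonds to H, 1 bond to O → oxidation state -1.
Δ = -1 − (+1) = -2, so this is a reduction at C3.

-2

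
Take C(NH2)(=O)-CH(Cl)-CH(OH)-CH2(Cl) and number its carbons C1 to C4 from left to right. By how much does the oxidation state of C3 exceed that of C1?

-3

C3: 2C, 1H, 1O → 0 − 1 + 1 = 0
C1: 1C, 2O, 1N → 0 + 2 + 1 = +3
Difference: 0 − (+3) = -3.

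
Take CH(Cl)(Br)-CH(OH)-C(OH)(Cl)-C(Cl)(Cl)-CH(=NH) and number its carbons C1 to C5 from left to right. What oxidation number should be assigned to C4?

C4 has one bond to C (0), one bond to C (0), one bond to Cl (+1), one bond to Cl (+1).
Oxidation state = 0 + 0 + 1 + 1 = +2.

+2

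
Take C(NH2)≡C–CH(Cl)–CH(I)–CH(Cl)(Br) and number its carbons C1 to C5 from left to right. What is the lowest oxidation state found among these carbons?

0

Tallying each carbon's bonds:
C1: 3C, 1N → 0 + 1 = +1
C2: 4C → 0 = 0
C3: 2C, 1H, 1Cl → 0 − 1 + 1 = 0
C4: 2C, 1H, 1I → 0 − 1 + 1 = 0
C5: 1C, 1H, 1Cl, 1Br → 0 − 1 + 1 + 1 = +1
The lowest value is 0.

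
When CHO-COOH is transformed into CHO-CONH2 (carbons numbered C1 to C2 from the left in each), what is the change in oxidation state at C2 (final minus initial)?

Before: C2 has 1 bond to C, 3 bonds to O → oxidation state +3.
After: C2 has 1 bond to C, 2 bonds to O, 1 bond to N → oxidation state +3.
Δ = +3 − (+3) = 0, so no net redox change at C2.

0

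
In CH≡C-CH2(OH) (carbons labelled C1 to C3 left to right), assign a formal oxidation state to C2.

0

Bonds to more-electronegative neighbours contribute +1 each, bonds to H or metals contribute −1 each, and C–C bonds contribute 0.
C2 has a triple bond to C (3×0 = 0), one bond to C (0).
Oxidation state = 0 + 0 = 0.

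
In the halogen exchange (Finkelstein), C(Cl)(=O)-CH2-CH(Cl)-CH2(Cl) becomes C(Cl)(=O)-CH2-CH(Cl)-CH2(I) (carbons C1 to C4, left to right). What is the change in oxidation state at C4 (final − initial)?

Before: C4 has 1 bond to C, 2 bonds to H, 1 bond to Cl → oxidation state -1.
After: C4 has 1 bond to C, 2 bonds to H, 1 bond to I → oxidation state -1.
Δ = -1 − (-1) = 0, so no net redox change at C4.

0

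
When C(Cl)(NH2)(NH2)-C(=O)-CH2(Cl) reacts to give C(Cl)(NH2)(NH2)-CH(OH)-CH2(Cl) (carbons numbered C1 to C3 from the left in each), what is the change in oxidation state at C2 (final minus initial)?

Before: C2 has 2 bonds to C, 2 bonds to O → oxidation state +2.
After: C2 has 2 bonds to C, 1 bond to H, 1 bond to O → oxidation state 0.
Δ = 0 − (+2) = -2, so this is a reduction at C2.

-2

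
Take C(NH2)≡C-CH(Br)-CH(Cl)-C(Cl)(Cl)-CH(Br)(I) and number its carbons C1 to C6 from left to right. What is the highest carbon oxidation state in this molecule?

Assign +1 per bond to O/N/halogen, −1 per bond to H or an electropositive element, and 0 per bond to carbon. Tallying each carbon:
C1: 3C, 1N → 0 + 1 = +1
C2: 4C → 0 = 0
C3: 2C, 1H, 1Br → 0 − 1 + 1 = 0
C4: 2C, 1H, 1Cl → 0 − 1 + 1 = 0
C5: 2C, 2Cl → 0 + 2 = +2
C6: 1C, 1H, 1Br, 1I → 0 − 1 + 1 + 1 = +1
The highest value is +2.

+2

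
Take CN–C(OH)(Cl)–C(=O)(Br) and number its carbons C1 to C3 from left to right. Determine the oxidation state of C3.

+3

C3 has one bond to C (0), a double bond to O (2×+1 = +2), one bond to Br (+1).
Oxidation state = 0 + 2 + 1 = +3.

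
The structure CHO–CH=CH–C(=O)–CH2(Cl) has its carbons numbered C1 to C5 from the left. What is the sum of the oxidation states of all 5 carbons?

Count +1 for every bond to an atom more electronegative than carbon and −1 for every bond to one less electronegative; C–C bonds are 0. Tallying each carbon:
C1: 1C, 1H, 2O → 0 − 1 + 2 = +1
C2: 3C, 1H → 0 − 1 = -1
C3: 3C, 1H → 0 − 1 = -1
C4: 2C, 2O → 0 + 2 = +2
C5: 1C, 2H, 1Cl → 0 − 2 + 1 = -1
Sum = +1 − 1 − 1 + 2 − 1 = 0.

0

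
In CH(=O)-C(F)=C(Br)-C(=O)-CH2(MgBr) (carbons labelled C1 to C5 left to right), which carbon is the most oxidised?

C4

Count +1 for every bond to an atom more electronegative than carbon and −1 for every bond to one less electronegative; C–C bonds are 0. Tallying each carbon:
C1: 1C, 1H, 2O → 0 − 1 + 2 = +1
C2: 3C, 1F → 0 + 1 = +1
C3: 3C, 1Br → 0 + 1 = +1
C4: 2C, 2O → 0 + 2 = +2
C5: 1C, 2H, 1Mg → 0 − 2 − 1 = -3
The most oxidised carbon is C4 at +2.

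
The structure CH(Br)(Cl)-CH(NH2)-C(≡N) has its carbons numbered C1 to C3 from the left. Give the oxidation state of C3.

+3

Each bond to a more electronegative atom (O, N, halogen) counts +1, each bond to a less electronegative atom (H, metal, B, Si) counts −1, and each C–C bond counts 0.
C3 has one bond to C (0), a triple bond to N (3×+1 = +3).
Oxidation state = 0 + 3 = +3.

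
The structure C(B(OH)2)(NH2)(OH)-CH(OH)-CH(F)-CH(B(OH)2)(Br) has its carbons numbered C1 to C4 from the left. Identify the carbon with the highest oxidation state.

Each bond to a more electronegative atom (O, N, halogen) counts +1, each bond to a less electronegative atom (H, metal, B, Si) counts −1, and each C–C bond counts 0. Tallying each carbon:
C1: 1C, 1O, 1N, 1B → 0 + 1 + 1 − 1 = +1
C2: 2C, 1H, 1O → 0 − 1 + 1 = 0
C3: 2C, 1H, 1F → 0 − 1 + 1 = 0
C4: 1C, 1H, 1Br, 1B → 0 − 1 + 1 − 1 = -1
The most oxidised carbon is C1 at +1.

C1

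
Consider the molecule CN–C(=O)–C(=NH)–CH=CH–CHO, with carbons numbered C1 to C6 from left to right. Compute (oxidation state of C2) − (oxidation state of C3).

0

C2: 2C, 2O → 0 + 2 = +2
C3: 2C, 2N → 0 + 2 = +2
Difference: +2 − (+2) = 0.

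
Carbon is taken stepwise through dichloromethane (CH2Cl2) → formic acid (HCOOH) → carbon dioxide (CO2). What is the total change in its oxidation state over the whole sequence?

+4

Carbon oxidation states along the series — dichloromethane: 0, formic acid: +2, carbon dioxide: +4.
Net change = +4 − (0) = +4.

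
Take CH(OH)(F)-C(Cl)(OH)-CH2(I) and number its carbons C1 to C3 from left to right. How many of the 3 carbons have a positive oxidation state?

2

Count +1 for every bond to an atom more electronegative than carbon and −1 for every bond to one less electronegative; C–C bonds are 0. Tallying each carbon:
C1: 1C, 1H, 1O, 1F → 0 − 1 + 1 + 1 = +1
C2: 2C, 1O, 1Cl → 0 + 1 + 1 = +2
C3: 1C, 2H, 1I → 0 − 2 + 1 = -1
2 carbons (C1, C2) meet the condition.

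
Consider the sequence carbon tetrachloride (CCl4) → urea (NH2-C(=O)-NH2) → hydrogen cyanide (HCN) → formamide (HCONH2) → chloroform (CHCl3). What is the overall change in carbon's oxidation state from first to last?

Carbon oxidation states along the series — carbon tetrachloride: +4, urea: +4, hydrogen cyanide: +2, formamide: +2, chloroform: +2.
Net change = +2 − (+4) = -2.

-2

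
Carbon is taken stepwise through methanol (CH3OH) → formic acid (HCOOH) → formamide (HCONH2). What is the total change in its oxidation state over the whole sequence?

Carbon oxidation states along the series — methanol: -2, formic acid: +2, formamide: +2.
Net change = +2 − (-2) = +4.

+4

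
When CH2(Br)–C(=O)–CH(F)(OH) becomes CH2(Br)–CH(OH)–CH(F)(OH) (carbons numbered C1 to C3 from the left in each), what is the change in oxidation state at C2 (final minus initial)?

-2

Before: C2 has 2 bonds to C, 2 bonds to O → oxidation state +2.
After: C2 has 2 bonds to C, 1 bond to H, 1 bond to O → oxidation state 0.
Δ = 0 − (+2) = -2, so this is a reduction at C2.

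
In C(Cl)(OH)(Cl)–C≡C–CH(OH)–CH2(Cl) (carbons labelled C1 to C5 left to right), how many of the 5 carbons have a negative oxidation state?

Bonds to more-electronegative neighbours contribute +1 each, bonds to H or metals contribute −1 each, and C–C bonds contribute 0. Tallying each carbon:
C1: 1C, 1O, 2Cl → 0 + 1 + 2 = +3
C2: 4C → 0 = 0
C3: 4C → 0 = 0
C4: 2C, 1H, 1O → 0 − 1 + 1 = 0
C5: 1C, 2H, 1Cl → 0 − 2 + 1 = -1
1 carbon (C5) meets the condition.

1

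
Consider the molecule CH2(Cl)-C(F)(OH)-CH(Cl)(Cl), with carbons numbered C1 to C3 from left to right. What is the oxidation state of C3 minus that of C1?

C3: 1C, 1H, 2Cl → 0 − 1 + 2 = +1
C1: 1C, 2H, 1Cl → 0 − 2 + 1 = -1
Difference: +1 − (-1) = +2.

+2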